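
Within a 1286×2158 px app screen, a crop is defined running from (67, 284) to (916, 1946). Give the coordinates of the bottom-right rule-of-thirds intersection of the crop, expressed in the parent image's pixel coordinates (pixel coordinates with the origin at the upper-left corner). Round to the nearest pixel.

x = 633 px, y = 1392 px

Crop width = 916 − 67 = 849 px; one third is 283.00 px.
Crop height = 1946 − 284 = 1662 px; one third is 554.00 px.
The bottom-right point is two-thirds across and two-thirds down within the crop:
x = 67 + 2 × 283.00 ≈ 633; y = 284 + 2 × 554.00 ≈ 1392.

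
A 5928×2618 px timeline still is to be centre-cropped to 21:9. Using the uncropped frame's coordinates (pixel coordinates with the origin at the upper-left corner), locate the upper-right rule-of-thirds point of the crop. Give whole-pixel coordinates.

5928/2618 < 21/9, so the 21:9 crop keeps the full width 5928 and trims height to 5928 × 9/21 = 2540.57 px.
Top offset = (2618 − 2540.57)/2 = 38.71 px; left offset = 0.
Upper-right is two-thirds across and one-third down within the crop:
x = 0.00 + 2 × 5928.00/3 ≈ 3952; y = 38.71 + 1 × 2540.57/3 ≈ 886.

(3952, 886)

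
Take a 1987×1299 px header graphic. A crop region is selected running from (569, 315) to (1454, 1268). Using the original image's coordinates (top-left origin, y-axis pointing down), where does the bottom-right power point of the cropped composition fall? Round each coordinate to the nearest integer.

Crop width = 1454 − 569 = 885 px; one third is 295.00 px.
Crop height = 1268 − 315 = 953 px; one third is 317.67 px.
The bottom-right point is two-thirds across and two-thirds down within the crop:
x = 569 + 2 × 295.00 ≈ 1159; y = 315 + 2 × 317.67 ≈ 950.

x = 1159 px, y = 950 px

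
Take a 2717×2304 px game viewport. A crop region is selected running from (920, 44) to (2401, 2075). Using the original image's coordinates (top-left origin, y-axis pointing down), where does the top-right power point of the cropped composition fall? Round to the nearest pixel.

x = 1907 px, y = 721 px

Crop width = 2401 − 920 = 1481 px; one third is 493.67 px.
Crop height = 2075 − 44 = 2031 px; one third is 677.00 px.
The top-right point is two-thirds across and one-third down within the crop:
x = 920 + 2 × 493.67 ≈ 1907; y = 44 + 1 × 677.00 ≈ 721.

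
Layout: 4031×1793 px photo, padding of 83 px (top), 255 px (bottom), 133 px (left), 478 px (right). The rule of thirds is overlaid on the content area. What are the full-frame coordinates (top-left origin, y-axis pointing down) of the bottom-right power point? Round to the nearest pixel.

Content width = 4031 − 133 − 478 = 3420 px; content height = 1793 − 83 − 255 = 1455 px.
Bottom-right is two-thirds across and two-thirds down within the content area.
x = 133 + 2 × 3420/3 = 133 + 2280.00 ≈ 2413
y = 83 + 2 × 1455/3 = 83 + 970.00 ≈ 1053

x = 2413 px, y = 1053 px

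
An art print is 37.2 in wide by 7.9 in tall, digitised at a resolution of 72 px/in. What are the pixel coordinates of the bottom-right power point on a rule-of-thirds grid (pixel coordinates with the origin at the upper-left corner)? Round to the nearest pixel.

In pixels the canvas is 37.2 × 72 = 2678.4 wide and 7.9 × 72 = 568.8 tall.
The bottom-right point is two-thirds across and two-thirds down:
x = 2 × 2678.4/3 ≈ 1786; y = 2 × 568.8/3 ≈ 379.

(1786, 379)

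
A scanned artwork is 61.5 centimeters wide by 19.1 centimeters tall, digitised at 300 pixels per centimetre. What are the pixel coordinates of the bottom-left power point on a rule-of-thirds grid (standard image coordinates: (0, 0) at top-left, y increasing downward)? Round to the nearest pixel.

In pixels the canvas is 61.5 × 300 = 18450 wide and 19.1 × 300 = 5730 tall.
The bottom-left point is one-third across and two-thirds down:
x = 1 × 18450/3 ≈ 6150; y = 2 × 5730/3 ≈ 3820.

(6150, 3820)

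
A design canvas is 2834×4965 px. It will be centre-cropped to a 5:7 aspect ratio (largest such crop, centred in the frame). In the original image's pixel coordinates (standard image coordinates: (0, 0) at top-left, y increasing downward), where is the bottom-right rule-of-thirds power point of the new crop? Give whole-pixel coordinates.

2834/4965 < 5/7, so the 5:7 crop keeps the full width 2834 and trims height to 2834 × 7/5 = 3967.60 px.
Top offset = (4965 − 3967.60)/2 = 498.70 px; left offset = 0.
Bottom-right is two-thirds across and two-thirds down within the crop:
x = 0.00 + 2 × 2834.00/3 ≈ 1889; y = 498.70 + 2 × 3967.60/3 ≈ 3144.

x = 1889 px, y = 3144 px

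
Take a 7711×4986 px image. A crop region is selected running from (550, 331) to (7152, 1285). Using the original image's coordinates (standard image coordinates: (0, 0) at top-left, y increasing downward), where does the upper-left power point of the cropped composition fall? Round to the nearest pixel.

x = 2751 px, y = 649 px

Crop width = 7152 − 550 = 6602 px; one third is 2200.67 px.
Crop height = 1285 − 331 = 954 px; one third is 318.00 px.
The upper-left point is one-third across and one-third down within the crop:
x = 550 + 1 × 2200.67 ≈ 2751; y = 331 + 1 × 318.00 ≈ 649.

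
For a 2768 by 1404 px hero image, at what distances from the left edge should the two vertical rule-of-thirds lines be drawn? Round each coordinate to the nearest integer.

x = 923 px and x = 1845 px

2768 / 3 = 922.67, so the vertical lines sit at one and two thirds of 2768.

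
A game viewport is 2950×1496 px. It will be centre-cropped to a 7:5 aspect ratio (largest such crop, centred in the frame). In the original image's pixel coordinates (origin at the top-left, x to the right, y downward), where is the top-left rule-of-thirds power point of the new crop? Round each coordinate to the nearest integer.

2950/1496 > 7/5, so the 7:5 crop keeps the full height 1496 and trims width to 1496 × 7/5 = 2094.40 px.
Left offset = (2950 − 2094.40)/2 = 427.80 px; top offset = 0.
Top-left is one-third across and one-third down within the crop:
x = 427.80 + 1 × 2094.40/3 ≈ 1126; y = 0.00 + 1 × 1496.00/3 ≈ 499.

x = 1126 px, y = 499 px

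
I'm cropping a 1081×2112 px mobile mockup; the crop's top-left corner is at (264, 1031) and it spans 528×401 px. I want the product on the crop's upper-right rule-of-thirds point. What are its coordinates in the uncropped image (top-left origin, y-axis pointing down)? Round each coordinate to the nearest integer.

(616, 1165)

One third of the crop width 528 is 176.00 px.
One third of the crop height 401 is 133.67 px.
The upper-right point is two-thirds across and one-third down within the crop:
x = 264 + 2 × 176.00 ≈ 616; y = 1031 + 1 × 133.67 ≈ 1165.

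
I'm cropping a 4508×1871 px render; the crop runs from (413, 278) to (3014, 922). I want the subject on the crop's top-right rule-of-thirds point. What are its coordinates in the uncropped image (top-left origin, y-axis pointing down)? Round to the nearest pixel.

Crop width = 3014 − 413 = 2601 px; one third is 867.00 px.
Crop height = 922 − 278 = 644 px; one third is 214.67 px.
The top-right point is two-thirds across and one-third down within the crop:
x = 413 + 2 × 867.00 ≈ 2147; y = 278 + 1 × 214.67 ≈ 493.

(2147, 493)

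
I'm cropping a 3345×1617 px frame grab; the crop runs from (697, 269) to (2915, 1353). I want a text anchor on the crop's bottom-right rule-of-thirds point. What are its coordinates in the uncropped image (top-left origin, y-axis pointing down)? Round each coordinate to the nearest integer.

Crop width = 2915 − 697 = 2218 px; one third is 739.33 px.
Crop height = 1353 − 269 = 1084 px; one third is 361.33 px.
The bottom-right point is two-thirds across and two-thirds down within the crop:
x = 697 + 2 × 739.33 ≈ 2176; y = 269 + 2 × 361.33 ≈ 992.

x = 2176 px, y = 992 px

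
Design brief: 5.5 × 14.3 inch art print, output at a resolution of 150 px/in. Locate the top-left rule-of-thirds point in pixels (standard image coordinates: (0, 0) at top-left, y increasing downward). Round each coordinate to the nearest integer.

In pixels the canvas is 5.5 × 150 = 825 wide and 14.3 × 150 = 2145 tall.
The top-left point is one-third across and one-third down:
x = 1 × 825/3 ≈ 275; y = 1 × 2145/3 ≈ 715.

(275, 715)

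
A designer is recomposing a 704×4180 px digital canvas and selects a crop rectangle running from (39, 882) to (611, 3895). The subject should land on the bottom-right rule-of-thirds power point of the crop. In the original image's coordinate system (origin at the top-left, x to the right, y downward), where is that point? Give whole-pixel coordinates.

Crop width = 611 − 39 = 572 px; one third is 190.67 px.
Crop height = 3895 − 882 = 3013 px; one third is 1004.33 px.
The bottom-right point is two-thirds across and two-thirds down within the crop:
x = 39 + 2 × 190.67 ≈ 420; y = 882 + 2 × 1004.33 ≈ 2891.

(420, 2891)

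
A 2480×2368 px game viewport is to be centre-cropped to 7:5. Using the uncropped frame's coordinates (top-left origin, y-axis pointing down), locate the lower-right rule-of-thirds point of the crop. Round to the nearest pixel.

2480/2368 < 7/5, so the 7:5 crop keeps the full width 2480 and trims height to 2480 × 5/7 = 1771.43 px.
Top offset = (2368 − 1771.43)/2 = 298.29 px; left offset = 0.
Lower-right is two-thirds across and two-thirds down within the crop:
x = 0.00 + 2 × 2480.00/3 ≈ 1653; y = 298.29 + 2 × 1771.43/3 ≈ 1479.

(1653, 1479)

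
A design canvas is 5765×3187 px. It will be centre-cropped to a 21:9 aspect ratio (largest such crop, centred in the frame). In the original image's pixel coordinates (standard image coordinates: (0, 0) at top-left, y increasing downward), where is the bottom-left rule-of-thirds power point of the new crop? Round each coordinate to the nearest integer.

x = 1922 px, y = 2005 px

5765/3187 < 21/9, so the 21:9 crop keeps the full width 5765 and trims height to 5765 × 9/21 = 2470.71 px.
Top offset = (3187 − 2470.71)/2 = 358.14 px; left offset = 0.
Bottom-left is one-third across and two-thirds down within the crop:
x = 0.00 + 1 × 5765.00/3 ≈ 1922; y = 358.14 + 2 × 2470.71/3 ≈ 2005.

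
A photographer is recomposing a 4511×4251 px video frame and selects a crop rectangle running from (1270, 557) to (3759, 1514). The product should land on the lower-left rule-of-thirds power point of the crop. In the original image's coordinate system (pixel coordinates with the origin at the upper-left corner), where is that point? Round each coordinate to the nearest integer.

x = 2100 px, y = 1195 px

Crop width = 3759 − 1270 = 2489 px; one third is 829.67 px.
Crop height = 1514 − 557 = 957 px; one third is 319.00 px.
The lower-left point is one-third across and two-thirds down within the crop:
x = 1270 + 1 × 829.67 ≈ 2100; y = 557 + 2 × 319.00 ≈ 1195.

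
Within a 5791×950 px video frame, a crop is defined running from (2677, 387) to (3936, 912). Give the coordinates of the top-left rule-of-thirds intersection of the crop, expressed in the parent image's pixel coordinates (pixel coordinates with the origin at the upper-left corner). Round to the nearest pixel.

Crop width = 3936 − 2677 = 1259 px; one third is 419.67 px.
Crop height = 912 − 387 = 525 px; one third is 175.00 px.
The top-left point is one-third across and one-third down within the crop:
x = 2677 + 1 × 419.67 ≈ 3097; y = 387 + 1 × 175.00 ≈ 562.

(3097, 562)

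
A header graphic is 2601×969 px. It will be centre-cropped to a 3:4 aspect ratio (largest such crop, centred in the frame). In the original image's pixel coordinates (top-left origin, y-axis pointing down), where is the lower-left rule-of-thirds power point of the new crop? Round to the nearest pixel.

x = 1179 px, y = 646 px

2601/969 > 3/4, so the 3:4 crop keeps the full height 969 and trims width to 969 × 3/4 = 726.75 px.
Left offset = (2601 − 726.75)/2 = 937.12 px; top offset = 0.
Lower-left is one-third across and two-thirds down within the crop:
x = 937.12 + 1 × 726.75/3 ≈ 1179; y = 0.00 + 2 × 969.00/3 ≈ 646.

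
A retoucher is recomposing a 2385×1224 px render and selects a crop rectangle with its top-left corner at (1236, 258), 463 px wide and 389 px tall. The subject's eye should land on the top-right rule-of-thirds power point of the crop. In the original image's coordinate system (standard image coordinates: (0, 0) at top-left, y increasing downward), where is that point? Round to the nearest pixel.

One third of the crop width 463 is 154.33 px.
One third of the crop height 389 is 129.67 px.
The top-right point is two-thirds across and one-third down within the crop:
x = 1236 + 2 × 154.33 ≈ 1545; y = 258 + 1 × 129.67 ≈ 388.

(1545, 388)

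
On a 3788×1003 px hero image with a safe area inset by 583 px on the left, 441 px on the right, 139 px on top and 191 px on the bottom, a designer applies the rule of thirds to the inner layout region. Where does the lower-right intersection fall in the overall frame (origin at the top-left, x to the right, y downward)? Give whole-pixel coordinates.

x = 2426 px, y = 588 px

Content width = 3788 − 583 − 441 = 2764 px; content height = 1003 − 139 − 191 = 673 px.
Lower-right is two-thirds across and two-thirds down within the inner layout region.
x = 583 + 2 × 2764/3 = 583 + 1842.67 ≈ 2426
y = 139 + 2 × 673/3 = 139 + 448.67 ≈ 588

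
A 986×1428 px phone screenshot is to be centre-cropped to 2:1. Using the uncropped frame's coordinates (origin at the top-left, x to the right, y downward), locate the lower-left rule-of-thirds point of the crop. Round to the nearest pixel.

986/1428 < 2/1, so the 2:1 crop keeps the full width 986 and trims height to 986 × 1/2 = 493.00 px.
Top offset = (1428 − 493.00)/2 = 467.50 px; left offset = 0.
Lower-left is one-third across and two-thirds down within the crop:
x = 0.00 + 1 × 986.00/3 ≈ 329; y = 467.50 + 2 × 493.00/3 ≈ 796.

(329, 796)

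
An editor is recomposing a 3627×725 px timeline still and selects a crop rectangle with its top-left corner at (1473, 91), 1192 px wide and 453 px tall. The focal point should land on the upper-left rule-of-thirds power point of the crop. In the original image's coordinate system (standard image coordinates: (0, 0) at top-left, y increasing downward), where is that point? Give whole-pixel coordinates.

x = 1870 px, y = 242 px

One third of the crop width 1192 is 397.33 px.
One third of the crop height 453 is 151.00 px.
The upper-left point is one-third across and one-third down within the crop:
x = 1473 + 1 × 397.33 ≈ 1870; y = 91 + 1 × 151.00 ≈ 242.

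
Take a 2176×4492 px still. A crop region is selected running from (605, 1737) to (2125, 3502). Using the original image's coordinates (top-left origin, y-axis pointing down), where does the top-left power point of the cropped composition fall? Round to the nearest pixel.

Crop width = 2125 − 605 = 1520 px; one third is 506.67 px.
Crop height = 3502 − 1737 = 1765 px; one third is 588.33 px.
The top-left point is one-third across and one-third down within the crop:
x = 605 + 1 × 506.67 ≈ 1112; y = 1737 + 1 × 588.33 ≈ 2325.

x = 1112 px, y = 2325 px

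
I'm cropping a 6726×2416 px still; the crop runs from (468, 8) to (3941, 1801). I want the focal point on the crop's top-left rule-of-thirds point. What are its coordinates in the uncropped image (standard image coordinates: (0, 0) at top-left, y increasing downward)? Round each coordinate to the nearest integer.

(1626, 606)

Crop width = 3941 − 468 = 3473 px; one third is 1157.67 px.
Crop height = 1801 − 8 = 1793 px; one third is 597.67 px.
The top-left point is one-third across and one-third down within the crop:
x = 468 + 1 × 1157.67 ≈ 1626; y = 8 + 1 × 597.67 ≈ 606.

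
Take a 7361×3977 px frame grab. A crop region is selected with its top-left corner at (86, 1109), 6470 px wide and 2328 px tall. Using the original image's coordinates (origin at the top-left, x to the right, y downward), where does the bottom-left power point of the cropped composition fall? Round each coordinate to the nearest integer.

x = 2243 px, y = 2661 px

One third of the crop width 6470 is 2156.67 px.
One third of the crop height 2328 is 776.00 px.
The bottom-left point is one-third across and two-thirds down within the crop:
x = 86 + 1 × 2156.67 ≈ 2243; y = 1109 + 2 × 776.00 ≈ 2661.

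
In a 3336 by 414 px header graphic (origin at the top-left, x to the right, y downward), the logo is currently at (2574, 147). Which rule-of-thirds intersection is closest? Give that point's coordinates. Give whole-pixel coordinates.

Third lines: x ∈ {1112, 2224}, y ∈ {138, 276}.
2574 is closer to x = 2224; 147 is closer to y = 138.
So the nearest intersection is the upper-right power point.

x = 2224 px, y = 138 px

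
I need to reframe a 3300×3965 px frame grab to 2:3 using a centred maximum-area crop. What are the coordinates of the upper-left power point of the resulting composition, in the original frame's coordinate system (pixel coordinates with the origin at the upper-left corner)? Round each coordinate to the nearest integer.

x = 1209 px, y = 1322 px

3300/3965 > 2/3, so the 2:3 crop keeps the full height 3965 and trims width to 3965 × 2/3 = 2643.33 px.
Left offset = (3300 − 2643.33)/2 = 328.33 px; top offset = 0.
Upper-left is one-third across and one-third down within the crop:
x = 328.33 + 1 × 2643.33/3 ≈ 1209; y = 0.00 + 1 × 3965.00/3 ≈ 1322.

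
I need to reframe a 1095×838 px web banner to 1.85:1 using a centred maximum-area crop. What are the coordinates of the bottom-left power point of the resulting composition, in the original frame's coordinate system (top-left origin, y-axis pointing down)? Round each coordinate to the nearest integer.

(365, 518)

1095/838 < 1.85/1, so the 1.85:1 crop keeps the full width 1095 and trims height to 1095 × 1/1.85 = 591.89 px.
Top offset = (838 − 591.89)/2 = 123.05 px; left offset = 0.
Bottom-left is one-third across and two-thirds down within the crop:
x = 0.00 + 1 × 1095.00/3 ≈ 365; y = 123.05 + 2 × 591.89/3 ≈ 518.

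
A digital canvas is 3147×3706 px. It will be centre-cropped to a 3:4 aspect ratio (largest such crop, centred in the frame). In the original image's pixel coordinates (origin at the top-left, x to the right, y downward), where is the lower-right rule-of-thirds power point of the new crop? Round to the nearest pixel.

(2037, 2471)

3147/3706 > 3/4, so the 3:4 crop keeps the full height 3706 and trims width to 3706 × 3/4 = 2779.50 px.
Left offset = (3147 − 2779.50)/2 = 183.75 px; top offset = 0.
Lower-right is two-thirds across and two-thirds down within the crop:
x = 183.75 + 2 × 2779.50/3 ≈ 2037; y = 0.00 + 2 × 3706.00/3 ≈ 2471.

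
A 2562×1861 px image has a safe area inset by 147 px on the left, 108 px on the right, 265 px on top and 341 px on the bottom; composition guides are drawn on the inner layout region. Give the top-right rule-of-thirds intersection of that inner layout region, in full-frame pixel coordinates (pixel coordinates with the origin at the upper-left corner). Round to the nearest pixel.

Content width = 2562 − 147 − 108 = 2307 px; content height = 1861 − 265 − 341 = 1255 px.
Top-right is two-thirds across and one-third down within the inner layout region.
x = 147 + 2 × 2307/3 = 147 + 1538.00 ≈ 1685
y = 265 + 1 × 1255/3 = 265 + 418.33 ≈ 683

(1685, 683)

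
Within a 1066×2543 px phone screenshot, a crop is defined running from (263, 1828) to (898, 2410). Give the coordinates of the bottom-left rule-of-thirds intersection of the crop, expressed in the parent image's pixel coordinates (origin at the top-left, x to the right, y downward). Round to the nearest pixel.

x = 475 px, y = 2216 px

Crop width = 898 − 263 = 635 px; one third is 211.67 px.
Crop height = 2410 − 1828 = 582 px; one third is 194.00 px.
The bottom-left point is one-third across and two-thirds down within the crop:
x = 263 + 1 × 211.67 ≈ 475; y = 1828 + 2 × 194.00 ≈ 2216.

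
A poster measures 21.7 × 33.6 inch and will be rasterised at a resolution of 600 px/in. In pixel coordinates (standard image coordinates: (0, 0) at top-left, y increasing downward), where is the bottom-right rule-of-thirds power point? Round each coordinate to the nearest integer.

In pixels the canvas is 21.7 × 600 = 13020 wide and 33.6 × 600 = 20160 tall.
The bottom-right point is two-thirds across and two-thirds down:
x = 2 × 13020/3 ≈ 8680; y = 2 × 20160/3 ≈ 13440.

x = 8680 px, y = 13440 px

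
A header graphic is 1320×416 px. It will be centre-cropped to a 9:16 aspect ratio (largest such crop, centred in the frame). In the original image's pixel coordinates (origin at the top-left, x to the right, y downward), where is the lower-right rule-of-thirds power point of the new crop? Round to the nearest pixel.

x = 699 px, y = 277 px

1320/416 > 9/16, so the 9:16 crop keeps the full height 416 and trims width to 416 × 9/16 = 234.00 px.
Left offset = (1320 − 234.00)/2 = 543.00 px; top offset = 0.
Lower-right is two-thirds across and two-thirds down within the crop:
x = 543.00 + 2 × 234.00/3 ≈ 699; y = 0.00 + 2 × 416.00/3 ≈ 277.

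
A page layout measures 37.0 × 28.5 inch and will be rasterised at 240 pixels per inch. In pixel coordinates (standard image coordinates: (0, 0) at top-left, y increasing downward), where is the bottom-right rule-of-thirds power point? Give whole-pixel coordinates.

In pixels the canvas is 37.0 × 240 = 8880 wide and 28.5 × 240 = 6840 tall.
The bottom-right point is two-thirds across and two-thirds down:
x = 2 × 8880/3 ≈ 5920; y = 2 × 6840/3 ≈ 4560.

(5920, 4560)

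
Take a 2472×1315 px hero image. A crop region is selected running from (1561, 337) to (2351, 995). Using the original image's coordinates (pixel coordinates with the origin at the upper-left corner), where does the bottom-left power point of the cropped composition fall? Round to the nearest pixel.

Crop width = 2351 − 1561 = 790 px; one third is 263.33 px.
Crop height = 995 − 337 = 658 px; one third is 219.33 px.
The bottom-left point is one-third across and two-thirds down within the crop:
x = 1561 + 1 × 263.33 ≈ 1824; y = 337 + 2 × 219.33 ≈ 776.

x = 1824 px, y = 776 px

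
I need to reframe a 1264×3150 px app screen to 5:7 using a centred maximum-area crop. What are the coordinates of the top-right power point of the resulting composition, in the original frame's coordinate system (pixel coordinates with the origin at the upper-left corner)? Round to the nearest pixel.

(843, 1280)

1264/3150 < 5/7, so the 5:7 crop keeps the full width 1264 and trims height to 1264 × 7/5 = 1769.60 px.
Top offset = (3150 − 1769.60)/2 = 690.20 px; left offset = 0.
Top-right is two-thirds across and one-third down within the crop:
x = 0.00 + 2 × 1264.00/3 ≈ 843; y = 690.20 + 1 × 1769.60/3 ≈ 1280.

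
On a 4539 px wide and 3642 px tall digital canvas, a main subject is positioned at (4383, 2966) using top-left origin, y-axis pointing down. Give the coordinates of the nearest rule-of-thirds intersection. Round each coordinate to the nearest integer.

Third lines: x ∈ {1513, 3026}, y ∈ {1214, 2428}.
4383 is closer to x = 3026; 2966 is closer to y = 2428.
So the nearest intersection is the lower-right power point.

(3026, 2428)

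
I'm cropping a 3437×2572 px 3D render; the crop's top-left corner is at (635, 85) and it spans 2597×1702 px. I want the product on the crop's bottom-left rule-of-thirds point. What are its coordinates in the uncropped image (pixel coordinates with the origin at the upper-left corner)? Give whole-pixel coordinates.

x = 1501 px, y = 1220 px

One third of the crop width 2597 is 865.67 px.
One third of the crop height 1702 is 567.33 px.
The bottom-left point is one-third across and two-thirds down within the crop:
x = 635 + 1 × 865.67 ≈ 1501; y = 85 + 2 × 567.33 ≈ 1220.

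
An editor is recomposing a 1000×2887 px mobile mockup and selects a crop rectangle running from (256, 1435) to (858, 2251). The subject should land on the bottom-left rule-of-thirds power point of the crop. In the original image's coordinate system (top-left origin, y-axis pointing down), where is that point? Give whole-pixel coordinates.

Crop width = 858 − 256 = 602 px; one third is 200.67 px.
Crop height = 2251 − 1435 = 816 px; one third is 272.00 px.
The bottom-left point is one-third across and two-thirds down within the crop:
x = 256 + 1 × 200.67 ≈ 457; y = 1435 + 2 × 272.00 ≈ 1979.

x = 457 px, y = 1979 px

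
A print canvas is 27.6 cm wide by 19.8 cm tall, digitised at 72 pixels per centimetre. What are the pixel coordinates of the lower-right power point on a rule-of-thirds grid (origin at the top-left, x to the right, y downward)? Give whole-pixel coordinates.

(1325, 950)

In pixels the canvas is 27.6 × 72 = 1987.2 wide and 19.8 × 72 = 1425.6 tall.
The lower-right point is two-thirds across and two-thirds down:
x = 2 × 1987.2/3 ≈ 1325; y = 2 × 1425.6/3 ≈ 950.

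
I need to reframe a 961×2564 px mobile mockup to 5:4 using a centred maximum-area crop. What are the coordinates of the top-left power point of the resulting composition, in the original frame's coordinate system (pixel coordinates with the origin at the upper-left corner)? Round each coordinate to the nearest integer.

(320, 1154)

961/2564 < 5/4, so the 5:4 crop keeps the full width 961 and trims height to 961 × 4/5 = 768.80 px.
Top offset = (2564 − 768.80)/2 = 897.60 px; left offset = 0.
Top-left is one-third across and one-third down within the crop:
x = 0.00 + 1 × 961.00/3 ≈ 320; y = 897.60 + 1 × 768.80/3 ≈ 1154.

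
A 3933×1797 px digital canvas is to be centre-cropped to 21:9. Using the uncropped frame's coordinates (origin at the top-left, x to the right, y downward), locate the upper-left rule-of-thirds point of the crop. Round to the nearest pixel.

3933/1797 < 21/9, so the 21:9 crop keeps the full width 3933 and trims height to 3933 × 9/21 = 1685.57 px.
Top offset = (1797 − 1685.57)/2 = 55.71 px; left offset = 0.
Upper-left is one-third across and one-third down within the crop:
x = 0.00 + 1 × 3933.00/3 ≈ 1311; y = 55.71 + 1 × 1685.57/3 ≈ 618.

x = 1311 px, y = 618 px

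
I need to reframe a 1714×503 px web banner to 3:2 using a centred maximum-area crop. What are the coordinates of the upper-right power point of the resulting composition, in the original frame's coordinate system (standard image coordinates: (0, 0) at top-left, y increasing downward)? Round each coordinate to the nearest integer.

1714/503 > 3/2, so the 3:2 crop keeps the full height 503 and trims width to 503 × 3/2 = 754.50 px.
Left offset = (1714 − 754.50)/2 = 479.75 px; top offset = 0.
Upper-right is two-thirds across and one-third down within the crop:
x = 479.75 + 2 × 754.50/3 ≈ 983; y = 0.00 + 1 × 503.00/3 ≈ 168.

x = 983 px, y = 168 px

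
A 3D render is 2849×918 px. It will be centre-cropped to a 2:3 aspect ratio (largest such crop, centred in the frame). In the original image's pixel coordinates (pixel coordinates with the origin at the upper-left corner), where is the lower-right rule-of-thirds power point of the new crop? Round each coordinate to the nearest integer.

2849/918 > 2/3, so the 2:3 crop keeps the full height 918 and trims width to 918 × 2/3 = 612.00 px.
Left offset = (2849 − 612.00)/2 = 1118.50 px; top offset = 0.
Lower-right is two-thirds across and two-thirds down within the crop:
x = 1118.50 + 2 × 612.00/3 ≈ 1527; y = 0.00 + 2 × 918.00/3 ≈ 612.

x = 1527 px, y = 612 px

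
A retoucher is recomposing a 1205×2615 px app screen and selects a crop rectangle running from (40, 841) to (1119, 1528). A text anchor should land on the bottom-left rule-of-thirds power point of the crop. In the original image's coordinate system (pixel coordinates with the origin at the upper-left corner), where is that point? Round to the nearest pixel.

x = 400 px, y = 1299 px

Crop width = 1119 − 40 = 1079 px; one third is 359.67 px.
Crop height = 1528 − 841 = 687 px; one third is 229.00 px.
The bottom-left point is one-third across and two-thirds down within the crop:
x = 40 + 1 × 359.67 ≈ 400; y = 841 + 2 × 229.00 ≈ 1299.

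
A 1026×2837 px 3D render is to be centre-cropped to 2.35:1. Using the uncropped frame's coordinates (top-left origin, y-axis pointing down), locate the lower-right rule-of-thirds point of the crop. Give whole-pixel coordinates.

1026/2837 < 2.35/1, so the 2.35:1 crop keeps the full width 1026 and trims height to 1026 × 1/2.35 = 436.60 px.
Top offset = (2837 − 436.60)/2 = 1200.20 px; left offset = 0.
Lower-right is two-thirds across and two-thirds down within the crop:
x = 0.00 + 2 × 1026.00/3 ≈ 684; y = 1200.20 + 2 × 436.60/3 ≈ 1491.

x = 684 px, y = 1491 px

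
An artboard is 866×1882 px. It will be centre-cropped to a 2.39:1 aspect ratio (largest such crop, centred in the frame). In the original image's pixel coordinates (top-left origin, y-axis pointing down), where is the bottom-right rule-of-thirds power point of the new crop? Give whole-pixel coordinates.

(577, 1001)

866/1882 < 2.39/1, so the 2.39:1 crop keeps the full width 866 and trims height to 866 × 1/2.39 = 362.34 px.
Top offset = (1882 − 362.34)/2 = 759.83 px; left offset = 0.
Bottom-right is two-thirds across and two-thirds down within the crop:
x = 0.00 + 2 × 866.00/3 ≈ 577; y = 759.83 + 2 × 362.34/3 ≈ 1001.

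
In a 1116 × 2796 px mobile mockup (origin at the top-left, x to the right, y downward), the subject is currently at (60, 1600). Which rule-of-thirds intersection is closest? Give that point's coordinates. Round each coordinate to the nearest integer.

(372, 1864)

Third lines: x ∈ {372, 744}, y ∈ {932, 1864}.
60 is closer to x = 372; 1600 is closer to y = 1864.
So the nearest intersection is the lower-left power point.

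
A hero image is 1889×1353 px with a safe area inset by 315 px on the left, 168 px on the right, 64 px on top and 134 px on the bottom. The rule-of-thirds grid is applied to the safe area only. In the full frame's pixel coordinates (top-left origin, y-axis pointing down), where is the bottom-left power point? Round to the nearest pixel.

(784, 834)

Content width = 1889 − 315 − 168 = 1406 px; content height = 1353 − 64 − 134 = 1155 px.
Bottom-left is one-third across and two-thirds down within the safe area.
x = 315 + 1 × 1406/3 = 315 + 468.67 ≈ 784
y = 64 + 2 × 1155/3 = 64 + 770.00 ≈ 834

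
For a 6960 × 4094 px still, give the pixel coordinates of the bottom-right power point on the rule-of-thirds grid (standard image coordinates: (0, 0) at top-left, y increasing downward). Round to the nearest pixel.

x = 4640 px, y = 2729 px

The bottom-right point sits two-thirds of the way across and two-thirds of the way down.
x = 2 × 6960/3 ≈ 4640; y = 2 × 4094/3 ≈ 2729.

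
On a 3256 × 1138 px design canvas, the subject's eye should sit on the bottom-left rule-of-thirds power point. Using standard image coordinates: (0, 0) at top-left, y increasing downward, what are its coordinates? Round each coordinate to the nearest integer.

The bottom-left point sits one-third of the way across and two-thirds of the way down.
x = 1 × 3256/3 ≈ 1085; y = 2 × 1138/3 ≈ 759.

x = 1085 px, y = 759 px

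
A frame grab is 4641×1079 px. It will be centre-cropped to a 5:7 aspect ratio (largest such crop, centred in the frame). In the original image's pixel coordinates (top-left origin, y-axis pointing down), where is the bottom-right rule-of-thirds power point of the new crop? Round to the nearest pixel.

4641/1079 > 5/7, so the 5:7 crop keeps the full height 1079 and trims width to 1079 × 5/7 = 770.71 px.
Left offset = (4641 − 770.71)/2 = 1935.14 px; top offset = 0.
Bottom-right is two-thirds across and two-thirds down within the crop:
x = 1935.14 + 2 × 770.71/3 ≈ 2449; y = 0.00 + 2 × 1079.00/3 ≈ 719.

(2449, 719)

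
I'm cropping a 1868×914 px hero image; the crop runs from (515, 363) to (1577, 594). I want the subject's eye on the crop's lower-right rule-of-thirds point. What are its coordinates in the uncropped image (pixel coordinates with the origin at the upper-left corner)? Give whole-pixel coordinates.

Crop width = 1577 − 515 = 1062 px; one third is 354.00 px.
Crop height = 594 − 363 = 231 px; one third is 77.00 px.
The lower-right point is two-thirds across and two-thirds down within the crop:
x = 515 + 2 × 354.00 ≈ 1223; y = 363 + 2 × 77.00 ≈ 517.

(1223, 517)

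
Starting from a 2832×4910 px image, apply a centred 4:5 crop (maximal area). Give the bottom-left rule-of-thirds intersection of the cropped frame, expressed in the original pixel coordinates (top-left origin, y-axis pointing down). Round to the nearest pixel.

x = 944 px, y = 3045 px

2832/4910 < 4/5, so the 4:5 crop keeps the full width 2832 and trims height to 2832 × 5/4 = 3540.00 px.
Top offset = (4910 − 3540.00)/2 = 685.00 px; left offset = 0.
Bottom-left is one-third across and two-thirds down within the crop:
x = 0.00 + 1 × 2832.00/3 ≈ 944; y = 685.00 + 2 × 3540.00/3 ≈ 3045.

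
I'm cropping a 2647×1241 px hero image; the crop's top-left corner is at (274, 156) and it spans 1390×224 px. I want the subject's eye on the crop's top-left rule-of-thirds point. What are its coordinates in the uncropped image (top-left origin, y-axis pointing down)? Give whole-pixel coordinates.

(737, 231)

One third of the crop width 1390 is 463.33 px.
One third of the crop height 224 is 74.67 px.
The top-left point is one-third across and one-third down within the crop:
x = 274 + 1 × 463.33 ≈ 737; y = 156 + 1 × 74.67 ≈ 231.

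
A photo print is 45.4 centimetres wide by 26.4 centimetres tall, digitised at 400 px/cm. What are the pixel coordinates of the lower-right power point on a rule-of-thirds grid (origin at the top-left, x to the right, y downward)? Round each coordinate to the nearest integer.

x = 12107 px, y = 7040 px

In pixels the canvas is 45.4 × 400 = 18160 wide and 26.4 × 400 = 10560 tall.
The lower-right point is two-thirds across and two-thirds down:
x = 2 × 18160/3 ≈ 12107; y = 2 × 10560/3 ≈ 7040.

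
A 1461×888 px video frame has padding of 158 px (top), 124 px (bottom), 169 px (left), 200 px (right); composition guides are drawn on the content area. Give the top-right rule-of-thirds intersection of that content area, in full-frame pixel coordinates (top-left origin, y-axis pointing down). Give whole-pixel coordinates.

Content width = 1461 − 169 − 200 = 1092 px; content height = 888 − 158 − 124 = 606 px.
Top-right is two-thirds across and one-third down within the content area.
x = 169 + 2 × 1092/3 = 169 + 728.00 ≈ 897
y = 158 + 1 × 606/3 = 158 + 202.00 ≈ 360

(897, 360)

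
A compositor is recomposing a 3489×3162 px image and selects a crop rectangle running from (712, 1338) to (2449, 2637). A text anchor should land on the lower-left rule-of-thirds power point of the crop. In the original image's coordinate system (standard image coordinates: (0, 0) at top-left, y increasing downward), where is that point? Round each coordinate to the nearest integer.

(1291, 2204)

Crop width = 2449 − 712 = 1737 px; one third is 579.00 px.
Crop height = 2637 − 1338 = 1299 px; one third is 433.00 px.
The lower-left point is one-third across and two-thirds down within the crop:
x = 712 + 1 × 579.00 ≈ 1291; y = 1338 + 2 × 433.00 ≈ 2204.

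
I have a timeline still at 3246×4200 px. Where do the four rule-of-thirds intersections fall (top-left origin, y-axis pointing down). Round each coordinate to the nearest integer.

One third of 3246 is 1082; one third of 4200 is 1400.
Vertical third lines at x = 1082 and x = 2164; horizontal third lines at y = 1400 and y = 2800.

(1082, 1400), (2164, 1400), (1082, 2800), (2164, 2800)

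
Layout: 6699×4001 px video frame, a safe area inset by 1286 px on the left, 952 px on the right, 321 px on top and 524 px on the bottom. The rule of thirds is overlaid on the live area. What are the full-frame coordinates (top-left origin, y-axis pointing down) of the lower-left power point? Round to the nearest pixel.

Content width = 6699 − 1286 − 952 = 4461 px; content height = 4001 − 321 − 524 = 3156 px.
Lower-left is one-third across and two-thirds down within the live area.
x = 1286 + 1 × 4461/3 = 1286 + 1487.00 ≈ 2773
y = 321 + 2 × 3156/3 = 321 + 2104.00 ≈ 2425

(2773, 2425)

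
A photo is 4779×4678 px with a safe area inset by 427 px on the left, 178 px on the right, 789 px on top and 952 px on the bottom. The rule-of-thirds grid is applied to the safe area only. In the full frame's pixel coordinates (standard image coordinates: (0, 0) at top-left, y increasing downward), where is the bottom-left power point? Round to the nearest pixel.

(1818, 2747)

Content width = 4779 − 427 − 178 = 4174 px; content height = 4678 − 789 − 952 = 2937 px.
Bottom-left is one-third across and two-thirds down within the safe area.
x = 427 + 1 × 4174/3 = 427 + 1391.33 ≈ 1818
y = 789 + 2 × 2937/3 = 789 + 1958.00 ≈ 2747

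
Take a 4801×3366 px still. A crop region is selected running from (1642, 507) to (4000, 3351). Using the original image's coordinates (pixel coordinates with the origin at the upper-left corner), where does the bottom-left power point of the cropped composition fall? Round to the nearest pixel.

Crop width = 4000 − 1642 = 2358 px; one third is 786.00 px.
Crop height = 3351 − 507 = 2844 px; one third is 948.00 px.
The bottom-left point is one-third across and two-thirds down within the crop:
x = 1642 + 1 × 786.00 ≈ 2428; y = 507 + 2 × 948.00 ≈ 2403.

x = 2428 px, y = 2403 px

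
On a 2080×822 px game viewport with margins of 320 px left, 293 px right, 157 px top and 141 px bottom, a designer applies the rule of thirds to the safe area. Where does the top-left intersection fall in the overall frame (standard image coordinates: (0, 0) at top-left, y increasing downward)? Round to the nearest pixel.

Content width = 2080 − 320 − 293 = 1467 px; content height = 822 − 157 − 141 = 524 px.
Top-left is one-third across and one-third down within the safe area.
x = 320 + 1 × 1467/3 = 320 + 489.00 ≈ 809
y = 157 + 1 × 524/3 = 157 + 174.67 ≈ 332

(809, 332)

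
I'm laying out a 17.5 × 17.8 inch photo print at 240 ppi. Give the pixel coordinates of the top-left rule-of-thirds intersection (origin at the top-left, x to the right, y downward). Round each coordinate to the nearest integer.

(1400, 1424)

In pixels the canvas is 17.5 × 240 = 4200 wide and 17.8 × 240 = 4272 tall.
The top-left point is one-third across and one-third down:
x = 1 × 4200/3 ≈ 1400; y = 1 × 4272/3 ≈ 1424.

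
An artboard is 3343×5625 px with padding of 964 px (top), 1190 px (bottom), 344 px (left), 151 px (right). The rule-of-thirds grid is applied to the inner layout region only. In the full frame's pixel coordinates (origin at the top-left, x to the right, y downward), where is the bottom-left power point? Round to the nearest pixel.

(1293, 3278)

Content width = 3343 − 344 − 151 = 2848 px; content height = 5625 − 964 − 1190 = 3471 px.
Bottom-left is one-third across and two-thirds down within the inner layout region.
x = 344 + 1 × 2848/3 = 344 + 949.33 ≈ 1293
y = 964 + 2 × 3471/3 = 964 + 2314.00 ≈ 3278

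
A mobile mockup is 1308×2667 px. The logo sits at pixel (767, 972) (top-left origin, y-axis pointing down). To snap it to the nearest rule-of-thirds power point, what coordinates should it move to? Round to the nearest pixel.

(872, 889)

Third lines: x ∈ {436, 872}, y ∈ {889, 1778}.
767 is closer to x = 872; 972 is closer to y = 889.
So the nearest intersection is the upper-right power point.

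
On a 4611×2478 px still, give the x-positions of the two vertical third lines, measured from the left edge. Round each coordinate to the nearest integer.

1537 px and 3074 px

4611 / 3 = 1537, so the vertical lines sit at one and two thirds of 4611.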